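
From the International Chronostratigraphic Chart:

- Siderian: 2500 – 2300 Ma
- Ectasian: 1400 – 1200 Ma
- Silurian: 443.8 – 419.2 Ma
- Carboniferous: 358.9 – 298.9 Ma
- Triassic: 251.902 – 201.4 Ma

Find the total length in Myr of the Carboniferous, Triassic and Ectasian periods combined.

310.502 million years

Each duration: Carboniferous = 60; Triassic = 50.502; Ectasian = 200.
Sum: 60 + 50.502 + 200 = 310.502 Myr.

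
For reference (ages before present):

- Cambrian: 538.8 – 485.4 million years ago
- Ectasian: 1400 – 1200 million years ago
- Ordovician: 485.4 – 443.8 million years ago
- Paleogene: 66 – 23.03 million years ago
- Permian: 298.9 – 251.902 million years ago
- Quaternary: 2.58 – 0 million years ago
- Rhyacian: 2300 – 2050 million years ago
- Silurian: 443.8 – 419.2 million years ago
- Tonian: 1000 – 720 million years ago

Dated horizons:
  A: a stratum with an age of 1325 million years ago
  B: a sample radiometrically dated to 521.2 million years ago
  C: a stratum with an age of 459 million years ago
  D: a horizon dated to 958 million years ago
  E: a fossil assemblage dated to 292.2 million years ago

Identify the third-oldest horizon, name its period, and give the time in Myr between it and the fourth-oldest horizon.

Sorted oldest-first by Ma: A (1325), D (958), B (521.2), C (459), E (292.2).
The third oldest is B at 521.2 Ma, which lies in 538.8–485.4 Ma: the Cambrian.
The fourth oldest is C at 459 Ma; separation = |521.2 − 459| = 62.2 Myr.

B, in the Cambrian; 62.2 million years to C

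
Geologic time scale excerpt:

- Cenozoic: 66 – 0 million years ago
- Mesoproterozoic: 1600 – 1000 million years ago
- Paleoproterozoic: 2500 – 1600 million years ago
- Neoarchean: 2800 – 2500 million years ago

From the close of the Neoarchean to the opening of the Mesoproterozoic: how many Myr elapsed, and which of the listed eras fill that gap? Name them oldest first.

900 million years; Paleoproterozoic

End of Neoarchean = 2500 Ma; start of Mesoproterozoic = 1600 Ma.
Gap = 2500 − 1600 = 900 Myr.
Eras wholly inside 2500–1600 Ma: Paleoproterozoic (2500–1600).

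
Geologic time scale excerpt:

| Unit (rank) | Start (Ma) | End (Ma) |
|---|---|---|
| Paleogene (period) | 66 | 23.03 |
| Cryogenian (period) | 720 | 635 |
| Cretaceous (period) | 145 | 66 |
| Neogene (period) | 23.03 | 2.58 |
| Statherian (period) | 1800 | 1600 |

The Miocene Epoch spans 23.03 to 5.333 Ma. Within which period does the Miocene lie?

The Miocene (23.03–5.333 Ma) lies entirely within 23.03–2.58 Ma, the Neogene Period.

Neogene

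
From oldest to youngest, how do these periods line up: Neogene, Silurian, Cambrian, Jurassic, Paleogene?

Cambrian, Silurian, Jurassic, Paleogene, Neogene

Era membership (oldest first within each) — Paleozoic: Cambrian, Silurian; Mesozoic: Jurassic; Cenozoic: Paleogene, Neogene. Paleozoic precedes Mesozoic, which precedes Cenozoic. Concatenating the groups in that era order gives oldest to youngest directly.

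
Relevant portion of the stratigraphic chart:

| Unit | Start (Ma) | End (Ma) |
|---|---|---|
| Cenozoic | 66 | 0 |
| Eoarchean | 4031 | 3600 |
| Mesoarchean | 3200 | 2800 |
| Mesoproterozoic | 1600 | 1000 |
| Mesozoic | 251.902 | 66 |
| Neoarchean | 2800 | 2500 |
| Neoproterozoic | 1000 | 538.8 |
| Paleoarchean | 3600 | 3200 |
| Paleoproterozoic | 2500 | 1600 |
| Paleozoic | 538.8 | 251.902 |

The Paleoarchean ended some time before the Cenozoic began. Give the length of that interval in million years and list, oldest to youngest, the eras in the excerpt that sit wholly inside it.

The Paleoarchean closes at 3200 Ma and the Cenozoic opens at 66 Ma, so the interval is 3200 − 66 = 3134 Myr.
An era fits inside if it starts at or after 3200 Ma and ends at or before 66 Ma; oldest first that gives Mesoarchean, Neoarchean, Paleoproterozoic, Mesoproterozoic, Neoproterozoic, Paleozoic, Mesozoic.

3134 million years; Mesoarchean, Neoarchean, Paleoproterozoic, Mesoproterozoic, Neoproterozoic, Paleozoic, Mesozoic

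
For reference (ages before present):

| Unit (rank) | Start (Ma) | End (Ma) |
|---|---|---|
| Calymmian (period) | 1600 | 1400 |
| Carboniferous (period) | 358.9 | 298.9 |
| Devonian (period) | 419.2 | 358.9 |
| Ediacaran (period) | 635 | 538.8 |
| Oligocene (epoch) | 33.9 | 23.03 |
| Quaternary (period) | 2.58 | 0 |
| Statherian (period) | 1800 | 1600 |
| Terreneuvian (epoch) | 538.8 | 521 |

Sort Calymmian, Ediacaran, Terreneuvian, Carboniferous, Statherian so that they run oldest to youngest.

Statherian, Calymmian, Ediacaran, Terreneuvian, Carboniferous

The oldest of these is Statherian (starts 1800 Ma) and the youngest is Carboniferous (ends 298.9 Ma).
In between, by decreasing start age: Calymmian (1600), Ediacaran (635), Terreneuvian (538.8).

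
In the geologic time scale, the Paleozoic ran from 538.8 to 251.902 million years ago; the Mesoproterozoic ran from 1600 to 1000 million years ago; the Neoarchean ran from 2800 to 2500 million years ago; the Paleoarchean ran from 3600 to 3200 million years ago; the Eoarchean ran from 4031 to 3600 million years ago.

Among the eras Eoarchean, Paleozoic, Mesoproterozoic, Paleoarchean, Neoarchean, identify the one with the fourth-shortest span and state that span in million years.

Eoarchean, 431 million years

Start − end for each: Eoarchean 4031 − 3600 = 431; Paleozoic 538.8 − 251.902 = 286.898; Mesoproterozoic 1600 − 1000 = 600; Paleoarchean 3600 − 3200 = 400; Neoarchean 2800 − 2500 = 300.
Ranking these from shortest: Paleozoic < Neoarchean < Paleoarchean < Eoarchean < Mesoproterozoic.
Position 4 in that ranking is Eoarchean, which lasted 431 Myr.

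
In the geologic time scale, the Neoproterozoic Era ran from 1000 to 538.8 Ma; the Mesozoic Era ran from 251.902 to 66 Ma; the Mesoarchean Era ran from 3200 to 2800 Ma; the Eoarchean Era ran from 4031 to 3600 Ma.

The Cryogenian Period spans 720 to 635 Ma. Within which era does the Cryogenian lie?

Neoproterozoic

The Cryogenian (720–635 Ma) lies entirely within 1000–538.8 Ma, the Neoproterozoic Era.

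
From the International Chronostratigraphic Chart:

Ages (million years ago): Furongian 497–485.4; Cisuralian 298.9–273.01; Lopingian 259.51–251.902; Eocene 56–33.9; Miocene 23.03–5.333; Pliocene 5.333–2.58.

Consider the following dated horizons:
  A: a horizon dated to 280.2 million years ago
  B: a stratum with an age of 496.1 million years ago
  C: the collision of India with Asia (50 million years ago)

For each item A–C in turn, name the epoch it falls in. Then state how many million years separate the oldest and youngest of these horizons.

A: 280.2 Ma lies in 298.9–273.01 Ma, so Cisuralian.
B: 496.1 Ma lies in 497–485.4 Ma, so Furongian.
C: 50 Ma lies in 56–33.9 Ma, so Eocene.
Oldest = 496.1 Ma, youngest = 50 Ma → span 446.1 Myr.

A — Cisuralian; B — Furongian; C — Eocene; span 446.1 million years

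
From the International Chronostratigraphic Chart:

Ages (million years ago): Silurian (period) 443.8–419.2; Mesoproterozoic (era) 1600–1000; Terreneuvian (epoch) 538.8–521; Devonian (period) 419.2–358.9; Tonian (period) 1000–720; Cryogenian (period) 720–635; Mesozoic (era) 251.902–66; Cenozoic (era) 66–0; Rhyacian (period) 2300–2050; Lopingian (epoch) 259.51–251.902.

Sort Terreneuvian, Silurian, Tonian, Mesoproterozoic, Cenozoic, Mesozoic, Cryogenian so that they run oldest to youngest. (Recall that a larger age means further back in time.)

Sorting by start age (descending Ma, since larger Ma = older): Mesoproterozoic start 1600, Tonian start 1000, Cryogenian start 720, Terreneuvian start 538.8, Silurian start 443.8, Mesozoic start 251.902, Cenozoic start 66.

Mesoproterozoic → Tonian → Cryogenian → Terreneuvian → Silurian → Mesozoic → Cenozoic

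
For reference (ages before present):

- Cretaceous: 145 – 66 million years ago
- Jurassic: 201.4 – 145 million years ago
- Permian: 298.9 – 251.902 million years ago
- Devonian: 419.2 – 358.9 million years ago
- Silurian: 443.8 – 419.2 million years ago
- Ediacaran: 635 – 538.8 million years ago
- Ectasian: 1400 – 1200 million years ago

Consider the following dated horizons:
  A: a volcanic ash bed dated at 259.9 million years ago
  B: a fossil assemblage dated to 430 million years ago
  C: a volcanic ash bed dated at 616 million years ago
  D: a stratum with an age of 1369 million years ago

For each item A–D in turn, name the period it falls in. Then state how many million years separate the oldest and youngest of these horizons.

A: 259.9 Ma lies in 298.9–251.902 Ma, so Permian.
B: 430 Ma lies in 443.8–419.2 Ma, so Silurian.
C: 616 Ma lies in 635–538.8 Ma, so Ediacaran.
D: 1369 Ma lies in 1400–1200 Ma, so Ectasian.
Oldest = 1369 Ma, youngest = 259.9 Ma → span 1109.1 Myr.

A — Permian; B — Silurian; C — Ediacaran; D — Ectasian; span 1109.1 million years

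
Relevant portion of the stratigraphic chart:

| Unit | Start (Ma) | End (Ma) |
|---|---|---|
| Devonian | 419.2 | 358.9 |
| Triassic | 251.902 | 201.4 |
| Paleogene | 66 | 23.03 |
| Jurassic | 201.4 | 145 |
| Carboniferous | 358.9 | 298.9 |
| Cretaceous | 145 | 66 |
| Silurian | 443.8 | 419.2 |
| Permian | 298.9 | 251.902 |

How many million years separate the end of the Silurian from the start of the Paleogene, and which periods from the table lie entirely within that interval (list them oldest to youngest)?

End of Silurian = 419.2 Ma; start of Paleogene = 66 Ma.
Gap = 419.2 − 66 = 353.2 Myr.
Periods wholly inside 419.2–66 Ma: Devonian (419.2–358.9), Carboniferous (358.9–298.9), Permian (298.9–251.902), Triassic (251.902–201.4), Jurassic (201.4–145), Cretaceous (145–66).

353.2 million years; Devonian, Carboniferous, Permian, Triassic, Jurassic, Cretaceous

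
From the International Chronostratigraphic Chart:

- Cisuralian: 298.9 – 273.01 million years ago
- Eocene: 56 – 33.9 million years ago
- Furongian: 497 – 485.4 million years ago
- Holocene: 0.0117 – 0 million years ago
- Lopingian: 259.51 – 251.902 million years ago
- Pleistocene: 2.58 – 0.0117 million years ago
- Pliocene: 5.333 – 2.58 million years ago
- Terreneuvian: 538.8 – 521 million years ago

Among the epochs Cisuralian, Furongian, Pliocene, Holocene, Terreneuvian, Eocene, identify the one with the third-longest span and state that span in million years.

Start − end for each: Cisuralian 298.9 − 273.01 = 25.89; Furongian 497 − 485.4 = 11.6; Pliocene 5.333 − 2.58 = 2.753; Holocene 0.0117 − 0 = 0.0117; Terreneuvian 538.8 − 521 = 17.8; Eocene 56 − 33.9 = 22.1.
Ranking these from longest: Cisuralian > Eocene > Terreneuvian > Furongian > Pliocene > Holocene.
Position 3 in that ranking is Terreneuvian, which lasted 17.8 Myr.

Terreneuvian, 17.8 million years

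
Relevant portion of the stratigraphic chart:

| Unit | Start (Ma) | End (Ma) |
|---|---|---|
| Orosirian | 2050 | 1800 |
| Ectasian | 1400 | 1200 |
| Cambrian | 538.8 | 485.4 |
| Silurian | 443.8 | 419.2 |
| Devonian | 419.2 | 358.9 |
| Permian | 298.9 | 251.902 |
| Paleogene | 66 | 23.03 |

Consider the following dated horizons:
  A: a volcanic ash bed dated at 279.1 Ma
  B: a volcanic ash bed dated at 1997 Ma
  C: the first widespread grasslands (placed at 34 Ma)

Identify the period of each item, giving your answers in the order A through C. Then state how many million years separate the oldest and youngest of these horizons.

A: 279.1 Ma lies in 298.9–251.902 Ma, so Permian.
B: 1997 Ma lies in 2050–1800 Ma, so Orosirian.
C: 34 Ma lies in 66–23.03 Ma, so Paleogene.
Oldest = 1997 Ma, youngest = 34 Ma → span 1963 Myr.

A — Permian; B — Orosirian; C — Paleogene; span 1963 million years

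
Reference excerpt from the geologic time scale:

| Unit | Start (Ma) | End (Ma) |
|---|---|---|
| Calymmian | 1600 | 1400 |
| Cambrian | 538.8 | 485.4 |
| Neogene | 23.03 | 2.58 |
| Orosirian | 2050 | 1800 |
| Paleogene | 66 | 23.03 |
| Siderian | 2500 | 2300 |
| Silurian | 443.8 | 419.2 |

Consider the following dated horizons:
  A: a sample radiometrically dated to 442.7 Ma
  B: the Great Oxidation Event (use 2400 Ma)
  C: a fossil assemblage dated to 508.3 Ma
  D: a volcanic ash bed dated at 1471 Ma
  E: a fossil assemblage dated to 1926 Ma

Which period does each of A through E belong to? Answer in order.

A: 442.7 Ma lies in 443.8–419.2 Ma, so Silurian.
B: 2400 Ma lies in 2500–2300 Ma, so Siderian.
C: 508.3 Ma lies in 538.8–485.4 Ma, so Cambrian.
D: 1471 Ma lies in 1600–1400 Ma, so Calymmian.
E: 1926 Ma lies in 2050–1800 Ma, so Orosirian.

A — Silurian; B — Siderian; C — Cambrian; D — Calymmian; E — Orosirian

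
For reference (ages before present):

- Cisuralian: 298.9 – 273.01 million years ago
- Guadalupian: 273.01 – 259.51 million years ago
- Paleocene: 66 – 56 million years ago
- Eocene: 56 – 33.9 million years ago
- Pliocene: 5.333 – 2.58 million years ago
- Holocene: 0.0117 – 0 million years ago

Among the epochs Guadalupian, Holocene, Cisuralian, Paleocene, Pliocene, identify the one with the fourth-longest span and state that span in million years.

Start − end for each: Guadalupian 273.01 − 259.51 = 13.5; Holocene 0.0117 − 0 = 0.0117; Cisuralian 298.9 − 273.01 = 25.89; Paleocene 66 − 56 = 10; Pliocene 5.333 − 2.58 = 2.753.
Ranking these from longest: Cisuralian > Guadalupian > Paleocene > Pliocene > Holocene.
Position 4 in that ranking is Pliocene, which lasted 2.753 Myr.

Pliocene, 2.753 million years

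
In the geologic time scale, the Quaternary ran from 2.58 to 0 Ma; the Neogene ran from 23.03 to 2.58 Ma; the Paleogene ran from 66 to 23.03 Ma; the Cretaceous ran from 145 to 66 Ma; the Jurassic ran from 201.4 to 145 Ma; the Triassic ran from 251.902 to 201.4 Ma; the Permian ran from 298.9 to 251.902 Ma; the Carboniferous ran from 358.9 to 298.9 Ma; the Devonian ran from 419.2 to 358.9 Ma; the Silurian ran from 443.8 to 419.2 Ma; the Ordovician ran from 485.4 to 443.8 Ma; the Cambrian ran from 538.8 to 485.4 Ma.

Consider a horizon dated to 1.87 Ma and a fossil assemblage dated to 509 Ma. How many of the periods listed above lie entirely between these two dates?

509 Ma sits inside the Cambrian (538.8–485.4) and 1.87 Ma inside the Quaternary (2.58–0); neither of those is wholly between the two dates.
The listed periods lying completely between them are Ordovician, Silurian, Devonian, Carboniferous, Permian, Triassic, Jurassic, Cretaceous, Paleogene, Neogene — 10 in all.

10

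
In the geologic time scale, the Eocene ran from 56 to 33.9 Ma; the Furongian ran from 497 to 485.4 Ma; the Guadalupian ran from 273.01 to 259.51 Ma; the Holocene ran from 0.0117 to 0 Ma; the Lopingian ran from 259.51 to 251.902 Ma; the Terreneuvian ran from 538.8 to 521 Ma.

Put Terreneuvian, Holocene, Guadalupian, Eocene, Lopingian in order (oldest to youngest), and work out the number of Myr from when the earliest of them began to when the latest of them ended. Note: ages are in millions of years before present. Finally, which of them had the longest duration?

Terreneuvian, Guadalupian, Lopingian, Eocene, Holocene; total span 538.8 Myr; longest is Eocene

From the excerpt: Terreneuvian 538.8–521; Holocene 0.0117–0; Guadalupian 273.01–259.51; Eocene 56–33.9; Lopingian 259.51–251.902 (Ma).
Larger Ma is earlier, so the oldest is Terreneuvian and the youngest is Holocene; oldest to youngest: Terreneuvian, Guadalupian, Lopingian, Eocene, Holocene.
Oldest start 538.8 minus youngest end 0 gives 538.8 Myr overall.
Individual lengths (start − end): Terreneuvian 17.8; Holocene 0.0117; Eocene 22.1; Guadalupian 13.5; Lopingian 7.608. The largest is Eocene at 22.1 Myr.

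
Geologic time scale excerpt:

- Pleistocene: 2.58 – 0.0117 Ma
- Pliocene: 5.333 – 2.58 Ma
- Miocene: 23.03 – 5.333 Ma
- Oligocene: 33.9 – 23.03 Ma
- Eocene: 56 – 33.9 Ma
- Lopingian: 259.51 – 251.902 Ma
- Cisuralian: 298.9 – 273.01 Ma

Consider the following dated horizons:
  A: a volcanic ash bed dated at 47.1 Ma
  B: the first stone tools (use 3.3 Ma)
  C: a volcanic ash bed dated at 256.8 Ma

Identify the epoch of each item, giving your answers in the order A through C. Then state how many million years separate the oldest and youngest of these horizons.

A — Eocene; B — Pliocene; C — Lopingian; span 253.5 million years

A: 47.1 Ma lies in 56–33.9 Ma, so Eocene.
B: 3.3 Ma lies in 5.333–2.58 Ma, so Pliocene.
C: 256.8 Ma lies in 259.51–251.902 Ma, so Lopingian.
Oldest = 256.8 Ma, youngest = 3.3 Ma → span 253.5 Myr.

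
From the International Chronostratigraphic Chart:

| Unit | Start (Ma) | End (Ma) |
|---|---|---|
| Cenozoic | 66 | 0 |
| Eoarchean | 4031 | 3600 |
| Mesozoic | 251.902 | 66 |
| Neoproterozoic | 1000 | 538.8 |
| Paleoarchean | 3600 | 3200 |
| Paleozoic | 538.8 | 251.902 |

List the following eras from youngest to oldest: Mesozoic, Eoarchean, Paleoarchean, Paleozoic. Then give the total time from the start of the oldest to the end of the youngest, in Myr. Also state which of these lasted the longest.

Mesozoic → Paleozoic → Paleoarchean → Eoarchean; total span 3965 Myr; longest is Eoarchean

From the excerpt: Mesozoic 251.902–66; Eoarchean 4031–3600; Paleoarchean 3600–3200; Paleozoic 538.8–251.902 (Ma).
Larger Ma is earlier, so the oldest is Eoarchean and the youngest is Mesozoic; youngest to oldest: Mesozoic, Paleozoic, Paleoarchean, Eoarchean.
Oldest start 4031 minus youngest end 66 gives 3965 Myr overall.
Individual lengths (start − end): Paleoarchean 400; Eoarchean 431; Paleozoic 286.898; Mesozoic 185.902. The largest is Eoarchean at 431 Myr.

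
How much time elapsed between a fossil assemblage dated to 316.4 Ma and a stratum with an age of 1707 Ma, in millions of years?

1707 − 316.4 = 1390.6 million years.

1390.6 million years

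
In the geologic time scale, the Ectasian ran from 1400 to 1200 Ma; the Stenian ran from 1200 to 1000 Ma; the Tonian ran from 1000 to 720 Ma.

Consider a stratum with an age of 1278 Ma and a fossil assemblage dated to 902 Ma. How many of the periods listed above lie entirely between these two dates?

1278 Ma sits inside the Ectasian (1400–1200) and 902 Ma inside the Tonian (1000–720); neither of those is wholly between the two dates.
The listed periods lying completely between them are Stenian — 1 in all.

1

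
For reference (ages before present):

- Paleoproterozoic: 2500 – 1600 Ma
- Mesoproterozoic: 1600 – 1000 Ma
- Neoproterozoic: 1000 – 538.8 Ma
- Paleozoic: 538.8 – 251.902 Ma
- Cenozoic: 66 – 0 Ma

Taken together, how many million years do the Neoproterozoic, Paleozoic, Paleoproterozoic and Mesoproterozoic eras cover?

2248.098 million years

Duration is start − end for each: (1000 − 538.8) + (538.8 − 251.902) + (2500 − 1600) + (1600 − 1000).
That is 461.2 + 286.898 + 900 + 600, which totals 2248.098 million years.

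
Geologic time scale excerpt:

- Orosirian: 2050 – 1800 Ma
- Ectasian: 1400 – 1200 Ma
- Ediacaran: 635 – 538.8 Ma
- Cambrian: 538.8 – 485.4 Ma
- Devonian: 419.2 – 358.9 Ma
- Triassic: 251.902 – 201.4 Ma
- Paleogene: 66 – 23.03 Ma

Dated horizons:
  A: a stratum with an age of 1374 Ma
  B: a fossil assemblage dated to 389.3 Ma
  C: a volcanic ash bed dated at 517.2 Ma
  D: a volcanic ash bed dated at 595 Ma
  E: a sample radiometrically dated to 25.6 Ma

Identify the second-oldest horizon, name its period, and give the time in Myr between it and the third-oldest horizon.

Sorted oldest-first by Ma: A (1374), D (595), C (517.2), B (389.3), E (25.6).
The second oldest is D at 595 Ma, which lies in 635–538.8 Ma: the Ediacaran.
The third oldest is C at 517.2 Ma; separation = |595 − 517.2| = 77.8 Myr.

D, in the Ediacaran; 77.8 million years to C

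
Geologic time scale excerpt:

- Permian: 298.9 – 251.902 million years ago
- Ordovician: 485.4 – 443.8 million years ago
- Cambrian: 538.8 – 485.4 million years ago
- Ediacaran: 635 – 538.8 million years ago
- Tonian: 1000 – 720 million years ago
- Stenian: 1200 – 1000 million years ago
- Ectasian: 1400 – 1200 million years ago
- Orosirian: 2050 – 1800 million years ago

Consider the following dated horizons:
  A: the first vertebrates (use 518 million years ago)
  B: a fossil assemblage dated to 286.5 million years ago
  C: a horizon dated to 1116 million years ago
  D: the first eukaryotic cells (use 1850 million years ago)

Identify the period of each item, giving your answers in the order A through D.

A: 518 Ma lies in 538.8–485.4 Ma, so Cambrian.
B: 286.5 Ma lies in 298.9–251.902 Ma, so Permian.
C: 1116 Ma lies in 1200–1000 Ma, so Stenian.
D: 1850 Ma lies in 2050–1800 Ma, so Orosirian.

A — Cambrian; B — Permian; C — Stenian; D — Orosirian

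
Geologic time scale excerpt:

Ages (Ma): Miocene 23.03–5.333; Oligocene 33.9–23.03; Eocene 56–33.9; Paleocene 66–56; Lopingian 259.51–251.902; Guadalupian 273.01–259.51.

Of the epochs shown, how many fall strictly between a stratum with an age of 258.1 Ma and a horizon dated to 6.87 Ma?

The older date is 258.1 Ma and the younger is 6.87 Ma.
Epochs with start < 258.1 and end > 6.87 Ma: Paleocene (66–56), Eocene (56–33.9), Oligocene (33.9–23.03).
That is 3 complete epochs.

3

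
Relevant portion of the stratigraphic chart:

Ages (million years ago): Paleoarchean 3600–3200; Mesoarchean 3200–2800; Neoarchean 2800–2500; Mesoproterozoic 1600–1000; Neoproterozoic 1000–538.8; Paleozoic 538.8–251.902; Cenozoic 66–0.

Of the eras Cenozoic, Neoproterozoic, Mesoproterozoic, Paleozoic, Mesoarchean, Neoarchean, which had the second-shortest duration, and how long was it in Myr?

Paleozoic, 286.898 million years

Durations: Cenozoic 66; Neoproterozoic 461.2; Mesoproterozoic 600; Paleozoic 286.898; Mesoarchean 400; Neoarchean 300 Myr.
Sorted shortest-first: Cenozoic (66), Paleozoic (286.898), Neoarchean (300), Mesoarchean (400), Neoproterozoic (461.2), Mesoproterozoic (600).
The second shortest is Paleozoic at 286.898 Myr.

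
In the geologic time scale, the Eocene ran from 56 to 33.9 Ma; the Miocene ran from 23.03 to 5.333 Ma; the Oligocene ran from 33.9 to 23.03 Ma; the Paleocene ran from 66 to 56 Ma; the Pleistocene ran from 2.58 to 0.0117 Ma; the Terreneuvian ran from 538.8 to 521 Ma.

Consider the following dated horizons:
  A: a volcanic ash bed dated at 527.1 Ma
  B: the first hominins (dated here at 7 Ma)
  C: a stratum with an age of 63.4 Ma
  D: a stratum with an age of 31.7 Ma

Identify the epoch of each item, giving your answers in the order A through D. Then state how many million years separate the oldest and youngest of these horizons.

Match each age against the start–end ranges in the excerpt: A = 527.1 Ma → Terreneuvian (538.8–521); B = 7 Ma → Miocene (23.03–5.333); C = 63.4 Ma → Paleocene (66–56); D = 31.7 Ma → Oligocene (33.9–23.03).
The largest age is 527.1 Ma and the smallest is 7 Ma; their difference is 520.1 Myr.

A — Terreneuvian; B — Miocene; C — Paleocene; D — Oligocene; span 520.1 million years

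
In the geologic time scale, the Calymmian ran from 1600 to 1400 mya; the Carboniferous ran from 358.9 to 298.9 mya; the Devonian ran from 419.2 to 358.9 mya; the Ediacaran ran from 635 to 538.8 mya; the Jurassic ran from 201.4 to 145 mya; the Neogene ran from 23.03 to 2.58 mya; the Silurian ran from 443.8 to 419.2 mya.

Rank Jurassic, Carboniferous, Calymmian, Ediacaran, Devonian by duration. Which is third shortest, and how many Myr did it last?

Durations: Jurassic 56.4; Carboniferous 60; Calymmian 200; Ediacaran 96.2; Devonian 60.3 Myr.
Sorted shortest-first: Jurassic (56.4), Carboniferous (60), Devonian (60.3), Ediacaran (96.2), Calymmian (200).
The third shortest is Devonian at 60.3 Myr.

Devonian, 60.3 million years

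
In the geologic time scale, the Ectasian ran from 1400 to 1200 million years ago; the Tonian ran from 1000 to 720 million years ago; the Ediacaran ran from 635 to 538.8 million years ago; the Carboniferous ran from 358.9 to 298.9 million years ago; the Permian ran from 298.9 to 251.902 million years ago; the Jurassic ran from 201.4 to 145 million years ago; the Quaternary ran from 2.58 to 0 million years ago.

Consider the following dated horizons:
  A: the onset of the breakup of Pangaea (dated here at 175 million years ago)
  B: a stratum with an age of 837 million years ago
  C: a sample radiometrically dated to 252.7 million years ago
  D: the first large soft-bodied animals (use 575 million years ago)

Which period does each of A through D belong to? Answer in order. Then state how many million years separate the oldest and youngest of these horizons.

A — Jurassic; B — Tonian; C — Permian; D — Ediacaran; span 662 million years

Match each age against the start–end ranges in the excerpt: A = 175 Ma → Jurassic (201.4–145); B = 837 Ma → Tonian (1000–720); C = 252.7 Ma → Permian (298.9–251.902); D = 575 Ma → Ediacaran (635–538.8).
The largest age is 837 Ma and the smallest is 175 Ma; their difference is 662 Myr.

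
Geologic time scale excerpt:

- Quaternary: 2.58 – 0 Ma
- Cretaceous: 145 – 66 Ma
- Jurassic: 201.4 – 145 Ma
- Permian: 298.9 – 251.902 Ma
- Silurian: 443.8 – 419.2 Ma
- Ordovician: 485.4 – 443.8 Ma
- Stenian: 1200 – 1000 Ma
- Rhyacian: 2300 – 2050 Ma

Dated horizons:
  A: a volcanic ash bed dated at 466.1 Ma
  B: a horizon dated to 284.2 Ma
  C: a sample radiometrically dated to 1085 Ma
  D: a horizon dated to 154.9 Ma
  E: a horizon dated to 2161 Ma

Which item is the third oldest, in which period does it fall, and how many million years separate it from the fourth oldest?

Sorted oldest-first by Ma: E (2161), C (1085), A (466.1), B (284.2), D (154.9).
The third oldest is A at 466.1 Ma, which lies in 485.4–443.8 Ma: the Ordovician.
The fourth oldest is B at 284.2 Ma; separation = |466.1 − 284.2| = 181.9 Myr.

A, in the Ordovician; 181.9 million years to B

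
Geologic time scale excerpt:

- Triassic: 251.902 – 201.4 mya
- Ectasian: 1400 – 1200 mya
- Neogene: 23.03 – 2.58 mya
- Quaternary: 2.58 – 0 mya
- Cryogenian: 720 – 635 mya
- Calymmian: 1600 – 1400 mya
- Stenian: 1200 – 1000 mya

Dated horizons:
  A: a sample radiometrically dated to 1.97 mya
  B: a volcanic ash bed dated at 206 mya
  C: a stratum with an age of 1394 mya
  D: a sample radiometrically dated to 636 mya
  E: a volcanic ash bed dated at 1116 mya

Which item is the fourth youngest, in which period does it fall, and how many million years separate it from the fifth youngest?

E, in the Stenian; 278 million years to C

Smaller Ma means younger, so youngest first: A 1.97 < B 206 < D 636 < E 1116 < C 1394.
Counting 4 along gives E (1116 Ma); the excerpt puts that inside the Stenian, 1200–1000 Ma.
Next in line is C (1394 Ma), and 1394 − 1116 = 278 Myr.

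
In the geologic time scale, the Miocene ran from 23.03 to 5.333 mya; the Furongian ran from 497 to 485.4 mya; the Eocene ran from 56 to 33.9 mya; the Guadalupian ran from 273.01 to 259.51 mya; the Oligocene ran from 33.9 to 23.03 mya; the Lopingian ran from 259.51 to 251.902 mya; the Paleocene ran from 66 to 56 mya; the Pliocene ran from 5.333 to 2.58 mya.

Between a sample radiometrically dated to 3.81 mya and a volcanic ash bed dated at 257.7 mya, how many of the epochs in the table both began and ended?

257.7 Ma sits inside the Lopingian (259.51–251.902) and 3.81 Ma inside the Pliocene (5.333–2.58); neither of those is wholly between the two dates.
The listed epochs lying completely between them are Paleocene, Eocene, Oligocene, Miocene — 4 in all.

4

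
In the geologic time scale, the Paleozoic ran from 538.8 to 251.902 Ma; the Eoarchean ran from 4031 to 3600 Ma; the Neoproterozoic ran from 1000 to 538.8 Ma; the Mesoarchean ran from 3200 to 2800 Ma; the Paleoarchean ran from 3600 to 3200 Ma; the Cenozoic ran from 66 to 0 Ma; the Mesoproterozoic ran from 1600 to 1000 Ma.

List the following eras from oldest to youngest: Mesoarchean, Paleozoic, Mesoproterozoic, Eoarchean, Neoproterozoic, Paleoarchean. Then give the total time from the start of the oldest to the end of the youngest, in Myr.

Start ages (Ma): Eoarchean 4031, Paleoarchean 3600, Mesoarchean 3200, Mesoproterozoic 1600, Neoproterozoic 1000, Paleozoic 538.8.
Ordered oldest to youngest: Eoarchean, Paleoarchean, Mesoarchean, Mesoproterozoic, Neoproterozoic, Paleozoic.
Span = 4031 − 251.902 = 3779.098 Myr.

Eoarchean, Paleoarchean, Mesoarchean, Mesoproterozoic, Neoproterozoic, Paleozoic; total span 3779.098 Myr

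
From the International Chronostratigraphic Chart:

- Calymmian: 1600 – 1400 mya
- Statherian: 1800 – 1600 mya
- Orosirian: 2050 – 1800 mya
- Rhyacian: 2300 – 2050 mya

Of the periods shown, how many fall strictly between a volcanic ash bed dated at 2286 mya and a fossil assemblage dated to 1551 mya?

The older date is 2286 Ma and the younger is 1551 Ma.
Periods with start < 2286 and end > 1551 Ma: Orosirian (2050–1800), Statherian (1800–1600).
That is 2 complete periods.

2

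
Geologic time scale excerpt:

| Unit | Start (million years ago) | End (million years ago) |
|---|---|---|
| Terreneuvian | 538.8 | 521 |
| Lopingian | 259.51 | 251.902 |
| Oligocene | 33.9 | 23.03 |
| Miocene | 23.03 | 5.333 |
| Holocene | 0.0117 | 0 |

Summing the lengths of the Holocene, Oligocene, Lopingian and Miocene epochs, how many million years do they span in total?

Duration is start − end for each: (0.0117 − 0) + (33.9 − 23.03) + (259.51 − 251.902) + (23.03 − 5.333).
That is 0.0117 + 10.87 + 7.608 + 17.697, which totals 36.1867 million years.

36.1867 million years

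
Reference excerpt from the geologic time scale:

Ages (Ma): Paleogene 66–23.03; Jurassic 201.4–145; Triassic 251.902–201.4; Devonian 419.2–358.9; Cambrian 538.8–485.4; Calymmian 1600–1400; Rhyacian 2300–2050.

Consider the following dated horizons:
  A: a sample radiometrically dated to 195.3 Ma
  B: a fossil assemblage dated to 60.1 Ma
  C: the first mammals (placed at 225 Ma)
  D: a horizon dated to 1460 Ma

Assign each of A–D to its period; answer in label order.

A: 195.3 Ma lies in 201.4–145 Ma, so Jurassic.
B: 60.1 Ma lies in 66–23.03 Ma, so Paleogene.
C: 225 Ma lies in 251.902–201.4 Ma, so Triassic.
D: 1460 Ma lies in 1600–1400 Ma, so Calymmian.

A — Jurassic; B — Paleogene; C — Triassic; D — Calymmian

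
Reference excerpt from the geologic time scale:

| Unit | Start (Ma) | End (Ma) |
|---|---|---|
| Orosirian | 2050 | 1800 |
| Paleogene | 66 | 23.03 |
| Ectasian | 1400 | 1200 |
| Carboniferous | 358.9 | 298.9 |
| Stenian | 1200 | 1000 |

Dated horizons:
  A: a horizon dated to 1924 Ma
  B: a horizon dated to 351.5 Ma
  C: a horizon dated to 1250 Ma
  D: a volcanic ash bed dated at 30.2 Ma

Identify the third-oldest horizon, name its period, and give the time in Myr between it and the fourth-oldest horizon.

B, in the Carboniferous; 321.3 million years to D

Sorted oldest-first by Ma: A (1924), C (1250), B (351.5), D (30.2).
The third oldest is B at 351.5 Ma, which lies in 358.9–298.9 Ma: the Carboniferous.
The fourth oldest is D at 30.2 Ma; separation = |351.5 − 30.2| = 321.3 Myr.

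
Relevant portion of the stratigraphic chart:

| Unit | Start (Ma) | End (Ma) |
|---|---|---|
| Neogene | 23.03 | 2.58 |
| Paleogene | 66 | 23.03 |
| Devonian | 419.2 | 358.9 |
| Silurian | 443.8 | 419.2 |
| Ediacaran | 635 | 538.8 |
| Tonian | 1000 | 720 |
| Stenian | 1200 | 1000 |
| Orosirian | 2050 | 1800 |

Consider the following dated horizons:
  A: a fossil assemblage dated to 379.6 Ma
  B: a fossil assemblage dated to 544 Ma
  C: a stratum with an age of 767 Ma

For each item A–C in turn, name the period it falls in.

Match each age against the start–end ranges in the excerpt: A = 379.6 Ma → Devonian (419.2–358.9); B = 544 Ma → Ediacaran (635–538.8); C = 767 Ma → Tonian (1000–720).

A — Devonian; B — Ediacaran; C — Tonian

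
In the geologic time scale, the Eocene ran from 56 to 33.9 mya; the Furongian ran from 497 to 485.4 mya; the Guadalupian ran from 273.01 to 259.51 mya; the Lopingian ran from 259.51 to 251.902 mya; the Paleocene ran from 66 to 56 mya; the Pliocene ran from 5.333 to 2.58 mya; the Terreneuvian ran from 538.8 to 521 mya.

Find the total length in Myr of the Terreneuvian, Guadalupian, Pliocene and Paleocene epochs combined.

44.053 million years

Each duration: Terreneuvian = 17.8; Guadalupian = 13.5; Pliocene = 2.753; Paleocene = 10.
Sum: 17.8 + 13.5 + 2.753 + 10 = 44.053 Myr.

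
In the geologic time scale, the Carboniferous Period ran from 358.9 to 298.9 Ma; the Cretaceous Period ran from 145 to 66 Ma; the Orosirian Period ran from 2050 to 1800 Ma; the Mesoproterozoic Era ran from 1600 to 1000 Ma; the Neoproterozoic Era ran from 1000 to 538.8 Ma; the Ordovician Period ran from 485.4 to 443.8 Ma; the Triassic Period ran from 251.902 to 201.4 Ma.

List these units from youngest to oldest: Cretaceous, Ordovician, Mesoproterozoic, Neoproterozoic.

Read off each span (Ma): Cretaceous 145–66; Ordovician 485.4–443.8; Mesoproterozoic 1600–1000; Neoproterozoic 1000–538.8.
Larger Ma is older, so oldest→youngest is Mesoproterozoic, Neoproterozoic, Ordovician, Cretaceous; reverse it for youngest→oldest.

Cretaceous, Ordovician, Neoproterozoic, Mesoproterozoic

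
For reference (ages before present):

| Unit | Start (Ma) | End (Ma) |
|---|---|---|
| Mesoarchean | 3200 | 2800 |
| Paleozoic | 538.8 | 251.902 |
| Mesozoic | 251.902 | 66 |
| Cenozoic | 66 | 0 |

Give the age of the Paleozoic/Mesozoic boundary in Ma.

The Paleozoic ends and the Mesozoic begins at 251.902 Ma.

251.902 Ma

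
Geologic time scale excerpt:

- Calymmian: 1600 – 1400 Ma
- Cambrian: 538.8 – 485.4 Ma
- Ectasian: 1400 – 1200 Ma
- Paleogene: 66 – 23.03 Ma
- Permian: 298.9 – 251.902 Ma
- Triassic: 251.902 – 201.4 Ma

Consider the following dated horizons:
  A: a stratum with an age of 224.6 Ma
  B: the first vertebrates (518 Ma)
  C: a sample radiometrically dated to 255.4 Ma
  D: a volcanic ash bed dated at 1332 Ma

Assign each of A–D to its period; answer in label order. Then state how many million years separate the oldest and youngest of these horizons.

A: 224.6 Ma lies in 251.902–201.4 Ma, so Triassic.
B: 518 Ma lies in 538.8–485.4 Ma, so Cambrian.
C: 255.4 Ma lies in 298.9–251.902 Ma, so Permian.
D: 1332 Ma lies in 1400–1200 Ma, so Ectasian.
Oldest = 1332 Ma, youngest = 224.6 Ma → span 1107.4 Myr.

A — Triassic; B — Cambrian; C — Permian; D — Ectasian; span 1107.4 million years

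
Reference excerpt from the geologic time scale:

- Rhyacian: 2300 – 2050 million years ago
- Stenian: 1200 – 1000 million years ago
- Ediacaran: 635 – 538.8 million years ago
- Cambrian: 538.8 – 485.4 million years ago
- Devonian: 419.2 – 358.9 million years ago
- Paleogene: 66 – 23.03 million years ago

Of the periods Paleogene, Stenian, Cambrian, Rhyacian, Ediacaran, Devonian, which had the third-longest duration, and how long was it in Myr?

Start − end for each: Paleogene 66 − 23.03 = 42.97; Stenian 1200 − 1000 = 200; Cambrian 538.8 − 485.4 = 53.4; Rhyacian 2300 − 2050 = 250; Ediacaran 635 − 538.8 = 96.2; Devonian 419.2 − 358.9 = 60.3.
Ranking these from longest: Rhyacian > Stenian > Ediacaran > Devonian > Cambrian > Paleogene.
Position 3 in that ranking is Ediacaran, which lasted 96.2 Myr.

Ediacaran, 96.2 million years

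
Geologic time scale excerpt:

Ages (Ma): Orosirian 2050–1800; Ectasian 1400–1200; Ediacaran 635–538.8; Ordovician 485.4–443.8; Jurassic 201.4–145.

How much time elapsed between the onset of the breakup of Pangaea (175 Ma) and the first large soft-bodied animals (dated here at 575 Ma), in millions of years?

400 million years

575 − 175 = 400 million years.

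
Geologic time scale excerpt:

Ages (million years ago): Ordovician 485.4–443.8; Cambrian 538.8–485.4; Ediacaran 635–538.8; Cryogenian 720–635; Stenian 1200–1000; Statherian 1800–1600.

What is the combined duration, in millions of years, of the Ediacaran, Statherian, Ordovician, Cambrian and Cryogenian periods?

476.2 million years

Duration is start − end for each: (635 − 538.8) + (1800 − 1600) + (485.4 − 443.8) + (538.8 − 485.4) + (720 − 635).
That is 96.2 + 200 + 41.6 + 53.4 + 85, which totals 476.2 million years.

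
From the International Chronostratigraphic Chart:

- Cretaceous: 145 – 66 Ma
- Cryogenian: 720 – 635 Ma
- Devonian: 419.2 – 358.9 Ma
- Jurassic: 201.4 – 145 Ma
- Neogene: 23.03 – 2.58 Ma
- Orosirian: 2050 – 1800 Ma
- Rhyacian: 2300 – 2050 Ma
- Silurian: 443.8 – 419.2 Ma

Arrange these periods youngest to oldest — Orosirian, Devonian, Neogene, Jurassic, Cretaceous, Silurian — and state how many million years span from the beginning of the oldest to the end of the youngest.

Neogene, Cretaceous, Jurassic, Devonian, Silurian, Orosirian; total span 2047.42 Myr

From the excerpt: Orosirian 2050–1800; Devonian 419.2–358.9; Neogene 23.03–2.58; Jurassic 201.4–145; Cretaceous 145–66; Silurian 443.8–419.2 (Ma).
Larger Ma is earlier, so the oldest is Orosirian and the youngest is Neogene; youngest to oldest: Neogene, Cretaceous, Jurassic, Devonian, Silurian, Orosirian.
Oldest start 2050 minus youngest end 2.58 gives 2047.42 Myr overall.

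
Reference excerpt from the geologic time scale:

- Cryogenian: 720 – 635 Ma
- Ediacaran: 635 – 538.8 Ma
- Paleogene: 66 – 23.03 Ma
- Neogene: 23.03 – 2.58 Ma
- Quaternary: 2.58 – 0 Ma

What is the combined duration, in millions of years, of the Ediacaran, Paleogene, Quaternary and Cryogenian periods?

226.75 million years

Each duration: Ediacaran = 96.2; Paleogene = 42.97; Quaternary = 2.58; Cryogenian = 85.
Sum: 96.2 + 42.97 + 2.58 + 85 = 226.75 Myr.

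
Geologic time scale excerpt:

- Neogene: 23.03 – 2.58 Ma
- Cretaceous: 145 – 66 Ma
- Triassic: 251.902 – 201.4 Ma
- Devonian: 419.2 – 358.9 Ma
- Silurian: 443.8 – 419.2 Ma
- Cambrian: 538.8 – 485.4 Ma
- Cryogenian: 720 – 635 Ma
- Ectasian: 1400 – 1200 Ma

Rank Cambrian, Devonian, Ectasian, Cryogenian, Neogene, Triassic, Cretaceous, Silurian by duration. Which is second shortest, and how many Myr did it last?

Start − end for each: Cambrian 538.8 − 485.4 = 53.4; Devonian 419.2 − 358.9 = 60.3; Ectasian 1400 − 1200 = 200; Cryogenian 720 − 635 = 85; Neogene 23.03 − 2.58 = 20.45; Triassic 251.902 − 201.4 = 50.502; Cretaceous 145 − 66 = 79; Silurian 443.8 − 419.2 = 24.6.
Ranking these from shortest: Neogene < Silurian < Triassic < Cambrian < Devonian < Cretaceous < Cryogenian < Ectasian.
Position 2 in that ranking is Silurian, which lasted 24.6 Myr.

Silurian, 24.6 million years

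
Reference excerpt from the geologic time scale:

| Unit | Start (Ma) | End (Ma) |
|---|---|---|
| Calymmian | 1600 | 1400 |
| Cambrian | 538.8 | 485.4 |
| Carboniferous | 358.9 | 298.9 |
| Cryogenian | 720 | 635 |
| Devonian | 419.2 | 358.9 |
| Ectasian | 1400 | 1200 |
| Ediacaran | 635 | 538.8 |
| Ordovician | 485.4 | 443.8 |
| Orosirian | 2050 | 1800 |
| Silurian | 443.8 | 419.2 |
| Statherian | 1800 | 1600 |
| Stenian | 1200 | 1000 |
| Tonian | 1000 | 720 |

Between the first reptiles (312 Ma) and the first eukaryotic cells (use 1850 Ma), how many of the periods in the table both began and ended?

11

The older date is 1850 Ma and the younger is 312 Ma.
Periods with start < 1850 and end > 312 Ma: Statherian (1800–1600), Calymmian (1600–1400), Ectasian (1400–1200), Stenian (1200–1000), Tonian (1000–720), Cryogenian (720–635), Ediacaran (635–538.8), Cambrian (538.8–485.4), Ordovician (485.4–443.8), Silurian (443.8–419.2), Devonian (419.2–358.9).
That is 11 complete periods.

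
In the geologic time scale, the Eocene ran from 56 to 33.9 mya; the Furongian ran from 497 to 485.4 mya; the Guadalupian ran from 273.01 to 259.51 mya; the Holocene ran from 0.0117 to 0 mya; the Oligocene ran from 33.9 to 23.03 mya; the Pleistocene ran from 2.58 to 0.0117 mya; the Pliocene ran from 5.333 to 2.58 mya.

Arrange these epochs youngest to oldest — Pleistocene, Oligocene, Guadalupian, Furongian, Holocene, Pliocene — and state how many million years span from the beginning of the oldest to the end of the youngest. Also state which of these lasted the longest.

From the excerpt: Pleistocene 2.58–0.0117; Oligocene 33.9–23.03; Guadalupian 273.01–259.51; Furongian 497–485.4; Holocene 0.0117–0; Pliocene 5.333–2.58 (Ma).
Larger Ma is earlier, so the oldest is Furongian and the youngest is Holocene; youngest to oldest: Holocene, Pleistocene, Pliocene, Oligocene, Guadalupian, Furongian.
Oldest start 497 minus youngest end 0 gives 497 Myr overall.
Individual lengths (start − end): Pleistocene 2.5683; Furongian 11.6; Oligocene 10.87; Guadalupian 13.5; Holocene 0.0117; Pliocene 2.753. The largest is Guadalupian at 13.5 Myr.

Holocene, Pleistocene, Pliocene, Oligocene, Guadalupian, Furongian; total span 497 Myr; longest is Guadalupian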